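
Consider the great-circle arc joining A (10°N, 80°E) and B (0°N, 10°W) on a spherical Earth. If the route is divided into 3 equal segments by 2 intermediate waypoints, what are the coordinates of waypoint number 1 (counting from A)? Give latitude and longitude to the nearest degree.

≈ (9°N, 50°E)

From cos δ = sin φ₁ sin φ₂ + cos φ₁ cos φ₂ cos Δλ, the central angle is δ ≈ 1.571 rad (90.0°).
Interpolate at f = 1/3 with slerp weights a = sin((1−f)δ)/sin δ ≈ 0.866, b = sin(fδ)/sin δ ≈ 0.500.
p = a·p₁ + b·p₂ ≈ (0.641, 0.753, 0.150); φ = arcsin(p_z) ≈ 8.65°, λ = atan2(p_y, p_x) ≈ 49.62°.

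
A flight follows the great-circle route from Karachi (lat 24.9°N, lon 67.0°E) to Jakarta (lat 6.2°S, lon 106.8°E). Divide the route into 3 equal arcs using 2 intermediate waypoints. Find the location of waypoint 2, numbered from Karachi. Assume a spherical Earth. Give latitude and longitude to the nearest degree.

Write both endpoints as unit vectors p₁, p₂ with components (cos φ cos λ, cos φ sin λ, sin φ).
The central angle between the endpoints is δ = arccos(p₁·p₂) ≈ 0.867 rad (49.7°).
Interpolate at f = 2/3 with slerp weights a = sin((1−f)δ)/sin δ ≈ 0.374, b = sin(fδ)/sin δ ≈ 0.717.
p = a·p₁ + b·p₂ ≈ (-0.073, 0.994, 0.080); φ = arcsin(p_z) ≈ 4.59°, λ = atan2(p_y, p_x) ≈ 94.22°.

≈ lat 5°N, lon 94°E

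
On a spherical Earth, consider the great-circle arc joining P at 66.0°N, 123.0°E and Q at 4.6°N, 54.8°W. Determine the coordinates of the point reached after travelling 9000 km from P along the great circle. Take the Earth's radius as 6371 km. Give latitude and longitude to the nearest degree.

≈ 33°N, 54°W

Convert each endpoint to a unit vector on the sphere (x = cos φ cos λ, y = cos φ sin λ, z = sin φ).
The central angle between the endpoints is δ = arccos(p₁·p₂) ≈ 1.909 rad (109.4°). The total great-circle distance is δ·R ≈ 1.909 × 6371 ≈ 12163 km, so the target fraction is f = 9000/12163 ≈ 0.740.
Interpolate at f ≈ 0.740 with slerp weights a = sin((1−f)δ)/sin δ ≈ 0.505, b = sin(fδ)/sin δ ≈ 1.047.
p = a·p₁ + b·p₂ ≈ (0.490, -0.680, 0.545); φ = arcsin(p_z) ≈ 33.04°, λ = atan2(p_y, p_x) ≈ -54.26°.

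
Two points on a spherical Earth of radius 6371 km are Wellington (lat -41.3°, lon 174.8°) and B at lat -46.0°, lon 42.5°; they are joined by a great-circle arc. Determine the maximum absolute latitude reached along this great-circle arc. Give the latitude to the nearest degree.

≈ -67°

The great circle lies in the plane with unit normal n̂ = (p₁ × p₂)/|p₁ × p₂|.
Here n̂_z ≈ -0.389; the vertex latitude is φ_max = arccos|n̂_z| ≈ 67.1°.
Check via Clairaut: cos φ_max = |cos φ₁| · sin C = cos(41.3°)·sin(148.8°) ≈ 0.389, again giving ≈ 67.1°.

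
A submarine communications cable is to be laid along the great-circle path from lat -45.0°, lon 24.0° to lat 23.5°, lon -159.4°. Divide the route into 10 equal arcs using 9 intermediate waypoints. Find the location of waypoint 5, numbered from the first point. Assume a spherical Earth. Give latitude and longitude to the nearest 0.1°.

≈ lat -55.1°, lon -170.6°

The haversine formula gives a central angle δ ≈ 2.763 rad (158.3°) between the endpoints.
Interpolate at f = 5/10 with slerp weights a = sin((1−f)δ)/sin δ ≈ 2.659, b = sin(fδ)/sin δ ≈ 2.659.
p = a·p₁ + b·p₂ ≈ (-0.565, -0.093, -0.820); φ = arcsin(p_z) ≈ -55.07°, λ = atan2(p_y, p_x) ≈ -170.63°.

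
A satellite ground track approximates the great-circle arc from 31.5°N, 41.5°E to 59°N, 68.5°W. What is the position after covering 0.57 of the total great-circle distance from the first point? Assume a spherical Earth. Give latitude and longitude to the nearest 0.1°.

≈ 61.4°N, 3.0°W

The haversine formula gives a central angle δ ≈ 1.269 rad (72.7°) between the endpoints.
Interpolate at f = 0.57 with slerp weights a = sin((1−f)δ)/sin δ ≈ 0.543, b = sin(fδ)/sin δ ≈ 0.693.
p = a·p₁ + b·p₂ ≈ (0.478, -0.025, 0.878); φ = arcsin(p_z) ≈ 61.41°, λ = atan2(p_y, p_x) ≈ -3.01°.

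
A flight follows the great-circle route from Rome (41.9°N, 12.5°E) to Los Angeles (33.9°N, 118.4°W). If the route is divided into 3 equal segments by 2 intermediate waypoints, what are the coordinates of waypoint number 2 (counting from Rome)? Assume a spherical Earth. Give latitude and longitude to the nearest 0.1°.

From cos δ = sin φ₁ sin φ₂ + cos φ₁ cos φ₂ cos Δλ, the central angle is δ ≈ 1.603 rad (91.8°).
Interpolate at f = 2/3 with slerp weights a = sin((1−f)δ)/sin δ ≈ 0.509, b = sin(fδ)/sin δ ≈ 0.877.
p = a·p₁ + b·p₂ ≈ (0.024, -0.558, 0.829); φ = arcsin(p_z) ≈ 56.03°, λ = atan2(p_y, p_x) ≈ -87.54°.

≈ 56.0°N, 87.5°W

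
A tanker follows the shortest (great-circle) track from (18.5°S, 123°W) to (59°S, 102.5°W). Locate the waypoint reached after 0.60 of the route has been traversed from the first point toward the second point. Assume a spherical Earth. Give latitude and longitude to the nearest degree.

≈ (43°S, 114°W)

Write both endpoints as unit vectors p₁, p₂ with components (cos φ cos λ, cos φ sin λ, sin φ).
The central angle between the endpoints is δ = arccos(p₁·p₂) ≈ 0.753 rad (43.2°).
Interpolate at f = 0.60 with slerp weights a = sin((1−f)δ)/sin δ ≈ 0.434, b = sin(fδ)/sin δ ≈ 0.638.
p = a·p₁ + b·p₂ ≈ (-0.295, -0.666, -0.685); φ = arcsin(p_z) ≈ -43.23°, λ = atan2(p_y, p_x) ≈ -113.91°.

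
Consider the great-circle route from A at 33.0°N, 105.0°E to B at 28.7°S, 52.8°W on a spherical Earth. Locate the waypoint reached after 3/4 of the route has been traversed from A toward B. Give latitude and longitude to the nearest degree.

The haversine formula gives a central angle δ ≈ 2.801 rad (160.5°) between the endpoints.
Interpolate at f = 3/4 with slerp weights a = sin((1−f)δ)/sin δ ≈ 1.931, b = sin(fδ)/sin δ ≈ 2.585.
p = a·p₁ + b·p₂ ≈ (0.952, -0.242, -0.190); φ = arcsin(p_z) ≈ -10.93°, λ = atan2(p_y, p_x) ≈ -14.25°.

≈ 11°S, 14°W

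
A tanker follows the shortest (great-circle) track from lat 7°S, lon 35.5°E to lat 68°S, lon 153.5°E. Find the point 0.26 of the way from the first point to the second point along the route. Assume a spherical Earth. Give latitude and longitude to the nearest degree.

Convert each endpoint to a unit vector on the sphere (x = cos φ cos λ, y = cos φ sin λ, z = sin φ).
The central angle between the endpoints is δ = arccos(p₁·p₂) ≈ 1.632 rad (93.5°).
Interpolate at f = 0.26 with slerp weights a = sin((1−f)δ)/sin δ ≈ 0.937, b = sin(fδ)/sin δ ≈ 0.413.
p = a·p₁ + b·p₂ ≈ (0.619, 0.609, -0.497); φ = arcsin(p_z) ≈ -29.78°, λ = atan2(p_y, p_x) ≈ 44.55°.

≈ lat 30°S, lon 45°E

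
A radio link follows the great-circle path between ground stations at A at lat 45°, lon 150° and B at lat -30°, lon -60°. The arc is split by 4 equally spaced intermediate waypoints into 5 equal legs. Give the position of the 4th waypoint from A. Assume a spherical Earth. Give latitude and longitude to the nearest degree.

Write both endpoints as unit vectors p₁, p₂ with components (cos φ cos λ, cos φ sin λ, sin φ).
The central angle between the endpoints is δ = arccos(p₁·p₂) ≈ 2.655 rad (152.1°).
Interpolate at f = 4/5 with slerp weights a = sin((1−f)δ)/sin δ ≈ 1.083, b = sin(fδ)/sin δ ≈ 1.819.
p = a·p₁ + b·p₂ ≈ (0.125, -0.982, -0.144); φ = arcsin(p_z) ≈ -8.28°, λ = atan2(p_y, p_x) ≈ -82.76°.

≈ lat -8°, lon -83°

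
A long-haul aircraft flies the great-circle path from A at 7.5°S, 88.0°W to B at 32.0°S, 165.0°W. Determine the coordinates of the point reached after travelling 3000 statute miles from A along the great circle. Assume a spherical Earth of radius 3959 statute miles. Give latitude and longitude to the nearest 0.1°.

≈ 26.6°S, 129.1°W

The haversine formula gives a central angle δ ≈ 1.310 rad (75.0°) between the endpoints. The total great-circle distance is δ·R ≈ 1.310 × 3959 ≈ 5184 mi, so the target fraction is f = 3000/5184 ≈ 0.579.
Interpolate at f ≈ 0.579 with slerp weights a = sin((1−f)δ)/sin δ ≈ 0.543, b = sin(fδ)/sin δ ≈ 0.711.
p = a·p₁ + b·p₂ ≈ (-0.564, -0.694, -0.448); φ = arcsin(p_z) ≈ -26.60°, λ = atan2(p_y, p_x) ≈ -129.11°.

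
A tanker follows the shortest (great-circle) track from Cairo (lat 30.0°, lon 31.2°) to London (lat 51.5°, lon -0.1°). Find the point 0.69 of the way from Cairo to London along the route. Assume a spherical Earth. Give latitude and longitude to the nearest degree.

From cos δ = sin φ₁ sin φ₂ + cos φ₁ cos φ₂ cos Δλ, the central angle is δ ≈ 0.551 rad (31.6°).
Interpolate at f = 0.69 with slerp weights a = sin((1−f)δ)/sin δ ≈ 0.325, b = sin(fδ)/sin δ ≈ 0.709.
p = a·p₁ + b·p₂ ≈ (0.682, 0.145, 0.717); φ = arcsin(p_z) ≈ 45.81°, λ = atan2(p_y, p_x) ≈ 12.00°.

≈ lat 46°, lon 12°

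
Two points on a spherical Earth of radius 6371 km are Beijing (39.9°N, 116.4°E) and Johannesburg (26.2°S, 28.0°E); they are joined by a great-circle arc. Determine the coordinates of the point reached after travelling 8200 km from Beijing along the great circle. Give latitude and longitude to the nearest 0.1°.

≈ (5.2°S, 52.7°E)

From cos δ = sin φ₁ sin φ₂ + cos φ₁ cos φ₂ cos Δλ, the central angle is δ ≈ 1.838 rad (105.3°). The total great-circle distance is δ·R ≈ 1.838 × 6371 ≈ 11710 km, so the target fraction is f = 8200/11710 ≈ 0.700.
Interpolate at f ≈ 0.700 with slerp weights a = sin((1−f)δ)/sin δ ≈ 0.543, b = sin(fδ)/sin δ ≈ 0.995.
p = a·p₁ + b·p₂ ≈ (0.603, 0.792, -0.091); φ = arcsin(p_z) ≈ -5.24°, λ = atan2(p_y, p_x) ≈ 52.70°.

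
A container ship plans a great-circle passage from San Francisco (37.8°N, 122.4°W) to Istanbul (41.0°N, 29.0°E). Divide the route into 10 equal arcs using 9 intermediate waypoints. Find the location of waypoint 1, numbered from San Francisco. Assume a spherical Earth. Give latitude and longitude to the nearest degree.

From cos δ = sin φ₁ sin φ₂ + cos φ₁ cos φ₂ cos Δλ, the central angle is δ ≈ 1.693 rad (97.0°).
Interpolate at f = 1/10 with slerp weights a = sin((1−f)δ)/sin δ ≈ 1.006, b = sin(fδ)/sin δ ≈ 0.170.
p = a·p₁ + b·p₂ ≈ (-0.314, -0.609, 0.728); φ = arcsin(p_z) ≈ 46.73°, λ = atan2(p_y, p_x) ≈ -117.27°.

≈ 47°N, 117°W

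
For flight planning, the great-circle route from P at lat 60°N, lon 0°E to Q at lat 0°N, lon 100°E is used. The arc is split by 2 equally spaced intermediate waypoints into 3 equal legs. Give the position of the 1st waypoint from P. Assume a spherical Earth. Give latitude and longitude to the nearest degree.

≈ lat 51°N, lon 55°E

Convert each endpoint to a unit vector on the sphere (x = cos φ cos λ, y = cos φ sin λ, z = sin φ).
The central angle between the endpoints is δ = arccos(p₁·p₂) ≈ 1.658 rad (95.0°).
Interpolate at f = 1/3 with slerp weights a = sin((1−f)δ)/sin δ ≈ 0.897, b = sin(fδ)/sin δ ≈ 0.527.
p = a·p₁ + b·p₂ ≈ (0.357, 0.519, 0.777); φ = arcsin(p_z) ≈ 50.96°, λ = atan2(p_y, p_x) ≈ 55.47°.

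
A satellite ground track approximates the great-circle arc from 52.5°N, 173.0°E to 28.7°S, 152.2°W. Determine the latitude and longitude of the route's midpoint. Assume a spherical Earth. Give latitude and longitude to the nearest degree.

≈ 12°N, 166°W

From cos δ = sin φ₁ sin φ₂ + cos φ₁ cos φ₂ cos Δλ, the central angle is δ ≈ 1.513 rad (86.7°).
Interpolate at f = 1/2 with slerp weights a = sin((1−f)δ)/sin δ ≈ 0.688, b = sin(fδ)/sin δ ≈ 0.688.
p = a·p₁ + b·p₂ ≈ (-0.949, -0.230, 0.215); φ = arcsin(p_z) ≈ 12.43°, λ = atan2(p_y, p_x) ≈ -166.36°.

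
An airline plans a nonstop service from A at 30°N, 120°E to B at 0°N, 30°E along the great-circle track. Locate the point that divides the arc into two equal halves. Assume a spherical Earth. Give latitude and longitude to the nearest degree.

≈ 21°N, 71°E

Convert each endpoint to a unit vector on the sphere (x = cos φ cos λ, y = cos φ sin λ, z = sin φ).
The central angle between the endpoints is δ = arccos(p₁·p₂) ≈ 1.571 rad (90.0°).
Interpolate at f = 1/2 with slerp weights a = sin((1−f)δ)/sin δ ≈ 0.707, b = sin(fδ)/sin δ ≈ 0.707.
p = a·p₁ + b·p₂ ≈ (0.306, 0.884, 0.354); φ = arcsin(p_z) ≈ 20.70°, λ = atan2(p_y, p_x) ≈ 70.89°.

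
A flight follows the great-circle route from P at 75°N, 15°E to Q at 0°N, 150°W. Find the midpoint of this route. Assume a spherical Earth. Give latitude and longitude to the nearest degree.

From cos δ = sin φ₁ sin φ₂ + cos φ₁ cos φ₂ cos Δλ, the central angle is δ ≈ 1.823 rad (104.5°).
Interpolate at f = 1/2 with slerp weights a = sin((1−f)δ)/sin δ ≈ 0.816, b = sin(fδ)/sin δ ≈ 0.816.
p = a·p₁ + b·p₂ ≈ (-0.503, -0.354, 0.789); φ = arcsin(p_z) ≈ 52.06°, λ = atan2(p_y, p_x) ≈ -144.90°.

≈ 52°N, 145°W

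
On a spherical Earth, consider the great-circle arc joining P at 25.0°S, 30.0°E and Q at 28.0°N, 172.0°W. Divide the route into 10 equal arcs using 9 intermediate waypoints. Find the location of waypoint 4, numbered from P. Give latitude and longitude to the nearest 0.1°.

Write both endpoints as unit vectors p₁, p₂ with components (cos φ cos λ, cos φ sin λ, sin φ).
The central angle between the endpoints is δ = arccos(p₁·p₂) ≈ 2.794 rad (160.1°).
Interpolate at f = 4/10 with slerp weights a = sin((1−f)δ)/sin δ ≈ 2.923, b = sin(fδ)/sin δ ≈ 2.643.
p = a·p₁ + b·p₂ ≈ (-0.017, 1.000, 0.005); φ = arcsin(p_z) ≈ 0.31°, λ = atan2(p_y, p_x) ≈ 90.96°.

≈ 0.3°N, 91.0°E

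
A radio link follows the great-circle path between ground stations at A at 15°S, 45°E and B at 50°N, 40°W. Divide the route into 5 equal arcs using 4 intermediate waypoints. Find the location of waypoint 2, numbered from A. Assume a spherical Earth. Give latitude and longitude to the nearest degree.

≈ 15°N, 20°E

From cos δ = sin φ₁ sin φ₂ + cos φ₁ cos φ₂ cos Δλ, the central angle is δ ≈ 1.715 rad (98.3°).
Interpolate at f = 2/5 with slerp weights a = sin((1−f)δ)/sin δ ≈ 0.866, b = sin(fδ)/sin δ ≈ 0.640.
p = a·p₁ + b·p₂ ≈ (0.907, 0.327, 0.266); φ = arcsin(p_z) ≈ 15.45°, λ = atan2(p_y, p_x) ≈ 19.83°.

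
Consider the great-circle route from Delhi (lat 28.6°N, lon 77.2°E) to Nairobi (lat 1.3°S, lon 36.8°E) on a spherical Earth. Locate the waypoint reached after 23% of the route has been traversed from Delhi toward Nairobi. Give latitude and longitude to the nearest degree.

≈ lat 22°N, lon 67°E

Write both endpoints as unit vectors p₁, p₂ with components (cos φ cos λ, cos φ sin λ, sin φ).
The central angle between the endpoints is δ = arccos(p₁·p₂) ≈ 0.853 rad (48.9°).
Interpolate at f = 0.23 with slerp weights a = sin((1−f)δ)/sin δ ≈ 0.811, b = sin(fδ)/sin δ ≈ 0.259.
p = a·p₁ + b·p₂ ≈ (0.365, 0.849, 0.382); φ = arcsin(p_z) ≈ 22.47°, λ = atan2(p_y, p_x) ≈ 66.74°.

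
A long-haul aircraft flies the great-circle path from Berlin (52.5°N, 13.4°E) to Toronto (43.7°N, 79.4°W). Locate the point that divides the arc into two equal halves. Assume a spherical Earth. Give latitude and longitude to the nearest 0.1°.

≈ 58.1°N, 38.1°W

The haversine formula gives a central angle δ ≈ 1.016 rad (58.2°) between the endpoints.
Interpolate at f = 1/2 with slerp weights a = sin((1−f)δ)/sin δ ≈ 0.572, b = sin(fδ)/sin δ ≈ 0.572.
p = a·p₁ + b·p₂ ≈ (0.415, -0.326, 0.849); φ = arcsin(p_z) ≈ 58.15°, λ = atan2(p_y, p_x) ≈ -38.15°.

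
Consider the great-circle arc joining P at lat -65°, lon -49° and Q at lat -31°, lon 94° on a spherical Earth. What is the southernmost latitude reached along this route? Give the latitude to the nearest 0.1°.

The great circle lies in the plane with unit normal n̂ = (p₁ × p₂)/|p₁ × p₂|.
Here n̂_z ≈ +0.222; the vertex latitude is φ_max = arccos|n̂_z| ≈ 77.2°.
Check via Clairaut: cos φ_max = |cos φ₁| · sin C = cos(65.0°)·sin(148.4°) ≈ 0.222, again giving ≈ 77.2°.

≈ -77.2°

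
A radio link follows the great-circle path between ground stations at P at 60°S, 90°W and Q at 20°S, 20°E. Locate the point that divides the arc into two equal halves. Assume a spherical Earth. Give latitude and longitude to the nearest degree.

The haversine formula gives a central angle δ ≈ 1.435 rad (82.2°) between the endpoints.
Interpolate at f = 1/2 with slerp weights a = sin((1−f)δ)/sin δ ≈ 0.664, b = sin(fδ)/sin δ ≈ 0.664.
p = a·p₁ + b·p₂ ≈ (0.586, -0.119, -0.802); φ = arcsin(p_z) ≈ -53.29°, λ = atan2(p_y, p_x) ≈ -11.43°.

≈ 53°S, 11°W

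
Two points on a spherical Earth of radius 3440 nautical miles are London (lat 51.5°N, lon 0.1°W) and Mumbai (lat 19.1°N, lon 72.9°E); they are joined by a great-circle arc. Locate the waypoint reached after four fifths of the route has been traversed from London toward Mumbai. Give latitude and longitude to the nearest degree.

≈ lat 29°N, lon 63°E

Convert each endpoint to a unit vector on the sphere (x = cos φ cos λ, y = cos φ sin λ, z = sin φ).
The central angle between the endpoints is δ = arccos(p₁·p₂) ≈ 1.128 rad (64.7°).
Interpolate at f = 4/5 with slerp weights a = sin((1−f)δ)/sin δ ≈ 0.248, b = sin(fδ)/sin δ ≈ 0.869.
p = a·p₁ + b·p₂ ≈ (0.395, 0.784, 0.478); φ = arcsin(p_z) ≈ 28.56°, λ = atan2(p_y, p_x) ≈ 63.24°.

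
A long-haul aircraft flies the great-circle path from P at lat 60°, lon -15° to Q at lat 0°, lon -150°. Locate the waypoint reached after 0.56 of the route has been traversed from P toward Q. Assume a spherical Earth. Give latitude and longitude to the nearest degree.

From cos δ = sin φ₁ sin φ₂ + cos φ₁ cos φ₂ cos Δλ, the central angle is δ ≈ 1.932 rad (110.7°).
Interpolate at f = 0.56 with slerp weights a = sin((1−f)δ)/sin δ ≈ 0.803, b = sin(fδ)/sin δ ≈ 0.944.
p = a·p₁ + b·p₂ ≈ (-0.429, -0.576, 0.696); φ = arcsin(p_z) ≈ 44.08°, λ = atan2(p_y, p_x) ≈ -126.71°.

≈ lat 44°, lon -127°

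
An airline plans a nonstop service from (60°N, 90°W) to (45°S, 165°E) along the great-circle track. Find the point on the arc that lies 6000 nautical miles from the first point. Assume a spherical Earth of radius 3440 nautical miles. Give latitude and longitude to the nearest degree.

≈ (17°S, 171°W)

Write both endpoints as unit vectors p₁, p₂ with components (cos φ cos λ, cos φ sin λ, sin φ).
The central angle between the endpoints is δ = arccos(p₁·p₂) ≈ 2.352 rad (134.7°). The total great-circle distance is δ·R ≈ 2.352 × 3440 ≈ 8090 nmi, so the target fraction is f = 6000/8090 ≈ 0.742.
Interpolate at f ≈ 0.742 with slerp weights a = sin((1−f)δ)/sin δ ≈ 0.804, b = sin(fδ)/sin δ ≈ 1.387.
p = a·p₁ + b·p₂ ≈ (-0.947, -0.148, -0.285); φ = arcsin(p_z) ≈ -16.54°, λ = atan2(p_y, p_x) ≈ -171.12°.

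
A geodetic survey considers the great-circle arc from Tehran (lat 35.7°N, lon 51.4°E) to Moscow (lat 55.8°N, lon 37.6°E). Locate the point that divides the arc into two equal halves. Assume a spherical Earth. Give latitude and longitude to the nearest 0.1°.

≈ lat 46.0°N, lon 45.8°E

From cos δ = sin φ₁ sin φ₂ + cos φ₁ cos φ₂ cos Δλ, the central angle is δ ≈ 0.387 rad (22.2°).
Interpolate at f = 1/2 with slerp weights a = sin((1−f)δ)/sin δ ≈ 0.510, b = sin(fδ)/sin δ ≈ 0.510.
p = a·p₁ + b·p₂ ≈ (0.485, 0.498, 0.719); φ = arcsin(p_z) ≈ 45.95°, λ = atan2(p_y, p_x) ≈ 45.76°.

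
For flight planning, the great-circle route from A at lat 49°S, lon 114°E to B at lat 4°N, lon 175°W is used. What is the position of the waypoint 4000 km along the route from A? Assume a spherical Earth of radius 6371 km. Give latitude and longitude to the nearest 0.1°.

Write both endpoints as unit vectors p₁, p₂ with components (cos φ cos λ, cos φ sin λ, sin φ).
The central angle between the endpoints is δ = arccos(p₁·p₂) ≈ 1.410 rad (80.8°). The total great-circle distance is δ·R ≈ 1.410 × 6371 ≈ 8981 km, so the target fraction is f = 4000/8981 ≈ 0.445.
Interpolate at f ≈ 0.445 with slerp weights a = sin((1−f)δ)/sin δ ≈ 0.714, b = sin(fδ)/sin δ ≈ 0.595.
p = a·p₁ + b·p₂ ≈ (-0.782, 0.376, -0.497); φ = arcsin(p_z) ≈ -29.82°, λ = atan2(p_y, p_x) ≈ 154.31°.

≈ lat 29.8°S, lon 154.3°E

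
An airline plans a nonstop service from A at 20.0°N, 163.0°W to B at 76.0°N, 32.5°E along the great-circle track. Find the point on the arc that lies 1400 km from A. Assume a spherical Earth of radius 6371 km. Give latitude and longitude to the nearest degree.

Convert each endpoint to a unit vector on the sphere (x = cos φ cos λ, y = cos φ sin λ, z = sin φ).
The central angle between the endpoints is δ = arccos(p₁·p₂) ≈ 1.458 rad (83.5°). The total great-circle distance is δ·R ≈ 1.458 × 6371 ≈ 9287 km, so the target fraction is f = 1400/9287 ≈ 0.151.
Interpolate at f ≈ 0.151 with slerp weights a = sin((1−f)δ)/sin δ ≈ 0.951, b = sin(fδ)/sin δ ≈ 0.219.
p = a·p₁ + b·p₂ ≈ (-0.810, -0.233, 0.538); φ = arcsin(p_z) ≈ 32.56°, λ = atan2(p_y, p_x) ≈ -163.96°.

≈ 33°N, 164°W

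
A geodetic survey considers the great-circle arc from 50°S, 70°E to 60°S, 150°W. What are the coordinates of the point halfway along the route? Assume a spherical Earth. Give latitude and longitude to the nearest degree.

From cos δ = sin φ₁ sin φ₂ + cos φ₁ cos φ₂ cos Δλ, the central angle is δ ≈ 1.140 rad (65.3°).
Interpolate at f = 1/2 with slerp weights a = sin((1−f)δ)/sin δ ≈ 0.594, b = sin(fδ)/sin δ ≈ 0.594.
p = a·p₁ + b·p₂ ≈ (-0.127, 0.210, -0.969); φ = arcsin(p_z) ≈ -75.79°, λ = atan2(p_y, p_x) ≈ 121.05°.

≈ 76°S, 121°E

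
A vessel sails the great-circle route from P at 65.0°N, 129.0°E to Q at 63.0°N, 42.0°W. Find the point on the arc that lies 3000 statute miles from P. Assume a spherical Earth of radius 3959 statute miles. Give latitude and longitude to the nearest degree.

Convert each endpoint to a unit vector on the sphere (x = cos φ cos λ, y = cos φ sin λ, z = sin φ).
The central angle between the endpoints is δ = arccos(p₁·p₂) ≈ 0.905 rad (51.8°). The total great-circle distance is δ·R ≈ 0.905 × 3959 ≈ 3581 mi, so the target fraction is f = 3000/3581 ≈ 0.838.
Interpolate at f ≈ 0.838 with slerp weights a = sin((1−f)δ)/sin δ ≈ 0.186, b = sin(fδ)/sin δ ≈ 0.874.
p = a·p₁ + b·p₂ ≈ (0.245, -0.204, 0.948); φ = arcsin(p_z) ≈ 71.37°, λ = atan2(p_y, p_x) ≈ -39.79°.

≈ 71°N, 40°W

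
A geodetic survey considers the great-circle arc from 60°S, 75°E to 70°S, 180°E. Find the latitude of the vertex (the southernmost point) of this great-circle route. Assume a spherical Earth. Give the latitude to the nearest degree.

The great circle lies in the plane with unit normal n̂ = (p₁ × p₂)/|p₁ × p₂|.
Here n̂_z ≈ +0.259; the vertex latitude is φ_max = arccos|n̂_z| ≈ 75.0°.
Check via Clairaut: cos φ_max = |cos φ₁| · sin C = cos(60.0°)·sin(148.8°) ≈ 0.259, again giving ≈ 75.0°.

≈ 75°S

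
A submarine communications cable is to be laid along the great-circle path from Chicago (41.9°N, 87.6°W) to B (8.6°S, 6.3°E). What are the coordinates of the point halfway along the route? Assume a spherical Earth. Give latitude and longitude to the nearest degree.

The haversine formula gives a central angle δ ≈ 1.721 rad (98.6°) between the endpoints.
Interpolate at f = 1/2 with slerp weights a = sin((1−f)δ)/sin δ ≈ 0.767, b = sin(fδ)/sin δ ≈ 0.767.
p = a·p₁ + b·p₂ ≈ (0.778, -0.487, 0.397); φ = arcsin(p_z) ≈ 23.42°, λ = atan2(p_y, p_x) ≈ -32.06°.

≈ (23°N, 32°W)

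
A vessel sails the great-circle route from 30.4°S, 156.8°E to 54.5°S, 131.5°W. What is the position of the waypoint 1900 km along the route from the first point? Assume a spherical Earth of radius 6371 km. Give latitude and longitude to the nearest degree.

Write both endpoints as unit vectors p₁, p₂ with components (cos φ cos λ, cos φ sin λ, sin φ).
The central angle between the endpoints is δ = arccos(p₁·p₂) ≈ 0.965 rad (55.3°). The total great-circle distance is δ·R ≈ 0.965 × 6371 ≈ 6149 km, so the target fraction is f = 1900/6149 ≈ 0.309.
Interpolate at f ≈ 0.309 with slerp weights a = sin((1−f)δ)/sin δ ≈ 0.752, b = sin(fδ)/sin δ ≈ 0.357.
p = a·p₁ + b·p₂ ≈ (-0.734, 0.100, -0.672); φ = arcsin(p_z) ≈ -42.20°, λ = atan2(p_y, p_x) ≈ 172.22°.

≈ 42°S, 172°E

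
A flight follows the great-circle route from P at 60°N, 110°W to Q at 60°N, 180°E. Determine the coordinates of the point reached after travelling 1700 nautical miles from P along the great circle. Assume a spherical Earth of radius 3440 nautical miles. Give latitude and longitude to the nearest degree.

≈ 62°N, 171°W

Write both endpoints as unit vectors p₁, p₂ with components (cos φ cos λ, cos φ sin λ, sin φ).
The central angle between the endpoints is δ = arccos(p₁·p₂) ≈ 0.582 rad (33.3°). The total great-circle distance is δ·R ≈ 0.582 × 3440 ≈ 2001 nmi, so the target fraction is f = 1700/2001 ≈ 0.849.
Interpolate at f ≈ 0.849 with slerp weights a = sin((1−f)δ)/sin δ ≈ 0.159, b = sin(fδ)/sin δ ≈ 0.863.
p = a·p₁ + b·p₂ ≈ (-0.459, -0.075, 0.885); φ = arcsin(p_z) ≈ 62.30°, λ = atan2(p_y, p_x) ≈ -170.74°.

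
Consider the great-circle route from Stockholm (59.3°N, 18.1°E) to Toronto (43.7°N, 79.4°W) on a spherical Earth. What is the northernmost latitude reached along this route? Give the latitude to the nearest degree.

≈ 64°N

The great circle lies in the plane with unit normal n̂ = (p₁ × p₂)/|p₁ × p₂|.
Here n̂_z ≈ -0.437; the vertex latitude is φ_max = arccos|n̂_z| ≈ 64.1°.
Check via Clairaut: cos φ_max = |cos φ₁| · sin C = cos(59.3°)·sin(58.8°) ≈ 0.437, again giving ≈ 64.1°.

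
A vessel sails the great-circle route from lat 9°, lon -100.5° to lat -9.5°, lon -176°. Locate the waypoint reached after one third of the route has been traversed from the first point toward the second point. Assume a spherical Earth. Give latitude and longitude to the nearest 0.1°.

≈ lat 3.0°, lon -125.7°

Convert each endpoint to a unit vector on the sphere (x = cos φ cos λ, y = cos φ sin λ, z = sin φ).
The central angle between the endpoints is δ = arccos(p₁·p₂) ≈ 1.351 rad (77.4°).
Interpolate at f = 1/3 with slerp weights a = sin((1−f)δ)/sin δ ≈ 0.803, b = sin(fδ)/sin δ ≈ 0.446.
p = a·p₁ + b·p₂ ≈ (-0.583, -0.811, 0.052); φ = arcsin(p_z) ≈ 2.98°, λ = atan2(p_y, p_x) ≈ -125.74°.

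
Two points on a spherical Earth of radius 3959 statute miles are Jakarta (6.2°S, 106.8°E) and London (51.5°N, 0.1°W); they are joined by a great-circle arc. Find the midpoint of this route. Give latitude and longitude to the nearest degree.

Write both endpoints as unit vectors p₁, p₂ with components (cos φ cos λ, cos φ sin λ, sin φ).
The central angle between the endpoints is δ = arccos(p₁·p₂) ≈ 1.838 rad (105.3°).
Interpolate at f = 1/2 with slerp weights a = sin((1−f)δ)/sin δ ≈ 0.824, b = sin(fδ)/sin δ ≈ 0.824.
p = a·p₁ + b·p₂ ≈ (0.276, 0.784, 0.556); φ = arcsin(p_z) ≈ 33.79°, λ = atan2(p_y, p_x) ≈ 70.58°.

≈ 34°N, 71°E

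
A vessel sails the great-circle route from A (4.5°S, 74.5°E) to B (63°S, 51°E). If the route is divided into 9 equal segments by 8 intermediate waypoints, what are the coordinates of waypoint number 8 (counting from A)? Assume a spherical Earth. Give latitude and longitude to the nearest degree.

≈ (57°S, 57°E)

Write both endpoints as unit vectors p₁, p₂ with components (cos φ cos λ, cos φ sin λ, sin φ).
The central angle between the endpoints is δ = arccos(p₁·p₂) ≈ 1.064 rad (61.0°).
Interpolate at f = 8/9 with slerp weights a = sin((1−f)δ)/sin δ ≈ 0.135, b = sin(fδ)/sin δ ≈ 0.928.
p = a·p₁ + b·p₂ ≈ (0.301, 0.457, -0.837); φ = arcsin(p_z) ≈ -56.83°, λ = atan2(p_y, p_x) ≈ 56.63°.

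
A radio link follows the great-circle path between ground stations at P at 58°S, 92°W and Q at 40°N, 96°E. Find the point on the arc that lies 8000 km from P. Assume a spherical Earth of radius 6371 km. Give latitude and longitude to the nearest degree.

Convert each endpoint to a unit vector on the sphere (x = cos φ cos λ, y = cos φ sin λ, z = sin φ).
The central angle between the endpoints is δ = arccos(p₁·p₂) ≈ 2.815 rad (161.3°). The total great-circle distance is δ·R ≈ 2.815 × 6371 ≈ 17934 km, so the target fraction is f = 8000/17934 ≈ 0.446.
Interpolate at f ≈ 0.446 with slerp weights a = sin((1−f)δ)/sin δ ≈ 3.116, b = sin(fδ)/sin δ ≈ 2.963.
p = a·p₁ + b·p₂ ≈ (-0.295, 0.607, -0.738); φ = arcsin(p_z) ≈ -47.56°, λ = atan2(p_y, p_x) ≈ 115.91°.

≈ 48°S, 116°E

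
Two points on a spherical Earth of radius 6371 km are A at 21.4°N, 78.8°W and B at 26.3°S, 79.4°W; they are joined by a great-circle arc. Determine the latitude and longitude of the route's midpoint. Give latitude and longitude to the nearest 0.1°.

≈ 2.5°S, 79.1°W

Write both endpoints as unit vectors p₁, p₂ with components (cos φ cos λ, cos φ sin λ, sin φ).
The central angle between the endpoints is δ = arccos(p₁·p₂) ≈ 0.833 rad (47.7°).
Interpolate at f = 1/2 with slerp weights a = sin((1−f)δ)/sin δ ≈ 0.547, b = sin(fδ)/sin δ ≈ 0.547.
p = a·p₁ + b·p₂ ≈ (0.189, -0.981, -0.043); φ = arcsin(p_z) ≈ -2.45°, λ = atan2(p_y, p_x) ≈ -79.09°.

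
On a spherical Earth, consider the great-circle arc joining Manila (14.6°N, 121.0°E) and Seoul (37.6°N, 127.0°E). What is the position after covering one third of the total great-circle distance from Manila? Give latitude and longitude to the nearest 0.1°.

The haversine formula gives a central angle δ ≈ 0.412 rad (23.6°) between the endpoints.
Interpolate at f = 1/3 with slerp weights a = sin((1−f)δ)/sin δ ≈ 0.677, b = sin(fδ)/sin δ ≈ 0.342.
p = a·p₁ + b·p₂ ≈ (-0.501, 0.778, 0.379); φ = arcsin(p_z) ≈ 22.29°, λ = atan2(p_y, p_x) ≈ 122.75°.

≈ (22.3°N, 122.8°E)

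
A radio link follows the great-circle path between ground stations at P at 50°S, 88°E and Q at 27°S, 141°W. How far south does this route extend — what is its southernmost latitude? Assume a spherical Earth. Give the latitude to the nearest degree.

≈ 64°S

The great circle lies in the plane with unit normal n̂ = (p₁ × p₂)/|p₁ × p₂|.
Here n̂_z ≈ +0.432; the vertex latitude is φ_max = arccos|n̂_z| ≈ 64.4°.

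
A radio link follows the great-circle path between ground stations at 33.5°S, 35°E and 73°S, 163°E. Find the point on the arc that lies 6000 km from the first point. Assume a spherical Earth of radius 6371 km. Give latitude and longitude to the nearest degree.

Write both endpoints as unit vectors p₁, p₂ with components (cos φ cos λ, cos φ sin λ, sin φ).
The central angle between the endpoints is δ = arccos(p₁·p₂) ≈ 1.183 rad (67.8°). The total great-circle distance is δ·R ≈ 1.183 × 6371 ≈ 7540 km, so the target fraction is f = 6000/7540 ≈ 0.796.
Interpolate at f ≈ 0.796 with slerp weights a = sin((1−f)δ)/sin δ ≈ 0.259, b = sin(fδ)/sin δ ≈ 0.873.
p = a·p₁ + b·p₂ ≈ (-0.068, 0.198, -0.978); φ = arcsin(p_z) ≈ -77.91°, λ = atan2(p_y, p_x) ≈ 108.82°.

≈ 78°S, 109°E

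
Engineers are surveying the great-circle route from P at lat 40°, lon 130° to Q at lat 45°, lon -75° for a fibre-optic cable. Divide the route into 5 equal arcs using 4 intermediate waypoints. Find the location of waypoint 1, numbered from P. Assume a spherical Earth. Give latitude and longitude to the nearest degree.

From cos δ = sin φ₁ sin φ₂ + cos φ₁ cos φ₂ cos Δλ, the central angle is δ ≈ 1.607 rad (92.1°).
Interpolate at f = 1/5 with slerp weights a = sin((1−f)δ)/sin δ ≈ 0.960, b = sin(fδ)/sin δ ≈ 0.316.
p = a·p₁ + b·p₂ ≈ (-0.415, 0.348, 0.841); φ = arcsin(p_z) ≈ 57.23°, λ = atan2(p_y, p_x) ≈ 140.05°.

≈ lat 57°, lon 140°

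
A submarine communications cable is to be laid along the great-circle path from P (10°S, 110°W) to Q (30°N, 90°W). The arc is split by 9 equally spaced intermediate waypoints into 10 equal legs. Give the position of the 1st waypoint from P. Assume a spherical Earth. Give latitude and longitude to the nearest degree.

≈ (6°S, 108°W)

Write both endpoints as unit vectors p₁, p₂ with components (cos φ cos λ, cos φ sin λ, sin φ).
The central angle between the endpoints is δ = arccos(p₁·p₂) ≈ 0.775 rad (44.4°).
Interpolate at f = 1/10 with slerp weights a = sin((1−f)δ)/sin δ ≈ 0.918, b = sin(fδ)/sin δ ≈ 0.111.
p = a·p₁ + b·p₂ ≈ (-0.309, -0.945, -0.104); φ = arcsin(p_z) ≈ -5.97°, λ = atan2(p_y, p_x) ≈ -108.11°.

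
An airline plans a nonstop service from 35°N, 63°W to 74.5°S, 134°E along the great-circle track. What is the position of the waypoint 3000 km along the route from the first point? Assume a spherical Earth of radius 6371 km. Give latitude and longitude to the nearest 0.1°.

From cos δ = sin φ₁ sin φ₂ + cos φ₁ cos φ₂ cos Δλ, the central angle is δ ≈ 2.437 rad (139.6°). The total great-circle distance is δ·R ≈ 2.437 × 6371 ≈ 15528 km, so the target fraction is f = 3000/15528 ≈ 0.193.
Interpolate at f ≈ 0.193 with slerp weights a = sin((1−f)δ)/sin δ ≈ 1.425, b = sin(fδ)/sin δ ≈ 0.701.
p = a·p₁ + b·p₂ ≈ (0.400, -0.905, 0.142); φ = arcsin(p_z) ≈ 8.18°, λ = atan2(p_y, p_x) ≈ -66.17°.

≈ 8.2°N, 66.2°W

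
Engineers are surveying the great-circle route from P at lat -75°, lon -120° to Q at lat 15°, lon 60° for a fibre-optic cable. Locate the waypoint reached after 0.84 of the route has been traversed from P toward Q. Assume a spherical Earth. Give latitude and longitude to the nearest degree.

Convert each endpoint to a unit vector on the sphere (x = cos φ cos λ, y = cos φ sin λ, z = sin φ).
The central angle between the endpoints is δ = arccos(p₁·p₂) ≈ 2.094 rad (120.0°).
Interpolate at f = 0.84 with slerp weights a = sin((1−f)δ)/sin δ ≈ 0.380, b = sin(fδ)/sin δ ≈ 1.134.
p = a·p₁ + b·p₂ ≈ (0.499, 0.864, -0.073); φ = arcsin(p_z) ≈ -4.20°, λ = atan2(p_y, p_x) ≈ 60.00°.

≈ lat -4°, lon 60°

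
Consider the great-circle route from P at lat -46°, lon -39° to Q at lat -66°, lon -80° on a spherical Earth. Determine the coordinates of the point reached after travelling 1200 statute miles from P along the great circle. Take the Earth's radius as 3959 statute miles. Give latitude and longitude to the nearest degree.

From cos δ = sin φ₁ sin φ₂ + cos φ₁ cos φ₂ cos Δλ, the central angle is δ ≈ 0.515 rad (29.5°). The total great-circle distance is δ·R ≈ 0.515 × 3959 ≈ 2038 mi, so the target fraction is f = 1200/2038 ≈ 0.589.
Interpolate at f ≈ 0.589 with slerp weights a = sin((1−f)δ)/sin δ ≈ 0.427, b = sin(fδ)/sin δ ≈ 0.606.
p = a·p₁ + b·p₂ ≈ (0.273, -0.429, -0.861); φ = arcsin(p_z) ≈ -59.41°, λ = atan2(p_y, p_x) ≈ -57.53°.

≈ lat -59°, lon -58°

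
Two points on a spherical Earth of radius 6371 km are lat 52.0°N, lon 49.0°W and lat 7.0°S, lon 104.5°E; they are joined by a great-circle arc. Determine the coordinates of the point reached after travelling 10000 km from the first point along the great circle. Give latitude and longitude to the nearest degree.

≈ lat 30°N, lon 89°E

Write both endpoints as unit vectors p₁, p₂ with components (cos φ cos λ, cos φ sin λ, sin φ).
The central angle between the endpoints is δ = arccos(p₁·p₂) ≈ 2.269 rad (130.0°). The total great-circle distance is δ·R ≈ 2.269 × 6371 ≈ 14456 km, so the target fraction is f = 10000/14456 ≈ 0.692.
Interpolate at f ≈ 0.692 with slerp weights a = sin((1−f)δ)/sin δ ≈ 0.841, b = sin(fδ)/sin δ ≈ 1.306.
p = a·p₁ + b·p₂ ≈ (0.015, 0.864, 0.503); φ = arcsin(p_z) ≈ 30.22°, λ = atan2(p_y, p_x) ≈ 89.00°.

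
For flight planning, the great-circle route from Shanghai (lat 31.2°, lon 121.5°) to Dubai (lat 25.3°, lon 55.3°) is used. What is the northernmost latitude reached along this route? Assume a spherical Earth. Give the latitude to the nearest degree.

≈ 33°

The great circle lies in the plane with unit normal n̂ = (p₁ × p₂)/|p₁ × p₂|.
Here n̂_z ≈ -0.837; the vertex latitude is φ_max = arccos|n̂_z| ≈ 33.2°.
Check via Clairaut: cos φ_max = |cos φ₁| · sin C = cos(31.2°)·sin(78.0°) ≈ 0.837, again giving ≈ 33.2°.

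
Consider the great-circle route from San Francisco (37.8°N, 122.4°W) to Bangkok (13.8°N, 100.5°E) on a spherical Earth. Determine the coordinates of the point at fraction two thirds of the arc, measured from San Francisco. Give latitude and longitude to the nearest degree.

≈ 42°N, 130°E

Convert each endpoint to a unit vector on the sphere (x = cos φ cos λ, y = cos φ sin λ, z = sin φ).
The central angle between the endpoints is δ = arccos(p₁·p₂) ≈ 2.000 rad (114.6°).
Interpolate at f = 2/3 with slerp weights a = sin((1−f)δ)/sin δ ≈ 0.680, b = sin(fδ)/sin δ ≈ 1.069.
p = a·p₁ + b·p₂ ≈ (-0.477, 0.567, 0.672); φ = arcsin(p_z) ≈ 42.19°, λ = atan2(p_y, p_x) ≈ 130.08°.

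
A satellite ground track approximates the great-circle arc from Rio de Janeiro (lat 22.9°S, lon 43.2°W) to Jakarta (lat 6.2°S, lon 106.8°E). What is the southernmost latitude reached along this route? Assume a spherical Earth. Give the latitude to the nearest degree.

≈ 46°S

The great circle lies in the plane with unit normal n̂ = (p₁ × p₂)/|p₁ × p₂|.
Here n̂_z ≈ +0.694; the vertex latitude is φ_max = arccos|n̂_z| ≈ 46.1°.
Check via Clairaut: cos φ_max = |cos φ₁| · sin C = cos(22.9°)·sin(131.2°) ≈ 0.694, again giving ≈ 46.1°.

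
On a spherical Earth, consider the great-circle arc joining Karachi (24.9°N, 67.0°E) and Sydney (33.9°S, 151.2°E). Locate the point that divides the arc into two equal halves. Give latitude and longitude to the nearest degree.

≈ 6°S, 107°E

Write both endpoints as unit vectors p₁, p₂ with components (cos φ cos λ, cos φ sin λ, sin φ).
The central angle between the endpoints is δ = arccos(p₁·p₂) ≈ 1.730 rad (99.1°).
Interpolate at f = 1/2 with slerp weights a = sin((1−f)δ)/sin δ ≈ 0.771, b = sin(fδ)/sin δ ≈ 0.771.
p = a·p₁ + b·p₂ ≈ (-0.288, 0.952, -0.105); φ = arcsin(p_z) ≈ -6.05°, λ = atan2(p_y, p_x) ≈ 106.81°.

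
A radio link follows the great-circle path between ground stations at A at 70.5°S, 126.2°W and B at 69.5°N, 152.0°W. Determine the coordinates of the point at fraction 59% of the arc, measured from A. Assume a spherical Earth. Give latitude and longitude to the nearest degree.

≈ 12°N, 140°W

From cos δ = sin φ₁ sin φ₂ + cos φ₁ cos φ₂ cos Δλ, the central angle is δ ≈ 2.462 rad (141.1°).
Interpolate at f = 0.59 with slerp weights a = sin((1−f)δ)/sin δ ≈ 1.347, b = sin(fδ)/sin δ ≈ 1.580.
p = a·p₁ + b·p₂ ≈ (-0.754, -0.622, 0.210); φ = arcsin(p_z) ≈ 12.14°, λ = atan2(p_y, p_x) ≈ -140.46°.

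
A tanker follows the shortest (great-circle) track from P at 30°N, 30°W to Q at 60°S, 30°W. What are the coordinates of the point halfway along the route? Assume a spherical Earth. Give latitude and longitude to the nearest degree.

From cos δ = sin φ₁ sin φ₂ + cos φ₁ cos φ₂ cos Δλ, the central angle is δ ≈ 1.571 rad (90.0°).
Interpolate at f = 1/2 with slerp weights a = sin((1−f)δ)/sin δ ≈ 0.707, b = sin(fδ)/sin δ ≈ 0.707.
p = a·p₁ + b·p₂ ≈ (0.837, -0.483, -0.259); φ = arcsin(p_z) ≈ -15.00°, λ = atan2(p_y, p_x) ≈ -30.00°.

≈ 15°S, 30°W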